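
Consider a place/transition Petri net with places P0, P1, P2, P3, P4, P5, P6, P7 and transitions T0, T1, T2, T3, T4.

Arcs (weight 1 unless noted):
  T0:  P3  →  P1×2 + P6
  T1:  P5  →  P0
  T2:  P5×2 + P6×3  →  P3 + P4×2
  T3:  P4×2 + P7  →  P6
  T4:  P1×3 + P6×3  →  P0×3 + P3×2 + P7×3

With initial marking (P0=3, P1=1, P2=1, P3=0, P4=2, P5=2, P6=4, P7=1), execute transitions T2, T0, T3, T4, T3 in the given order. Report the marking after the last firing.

step 1: fire T2:  (P0=3, P1=1, P2=1, P3=0, P4=2, P5=2, P6=4, P7=1) → (P0=3, P1=1, P2=1, P3=1, P4=4, P5=0, P6=1, P7=1)
step 2: fire T0:  (P0=3, P1=1, P2=1, P3=1, P4=4, P5=0, P6=1, P7=1) → (P0=3, P1=3, P2=1, P3=0, P4=4, P5=0, P6=2, P7=1)
step 3: fire T3:  (P0=3, P1=3, P2=1, P3=0, P4=4, P5=0, P6=2, P7=1) → (P0=3, P1=3, P2=1, P3=0, P4=2, P5=0, P6=3, P7=0)
step 4: fire T4:  (P0=3, P1=3, P2=1, P3=0, P4=2, P5=0, P6=3, P7=0) → (P0=6, P1=0, P2=1, P3=2, P4=2, P5=0, P6=0, P7=3)
step 5: fire T3:  (P0=6, P1=0, P2=1, P3=2, P4=2, P5=0, P6=0, P7=3) → (P0=6, P1=0, P2=1, P3=2, P4=0, P5=0, P6=1, P7=2)

(P0=6, P1=0, P2=1, P3=2, P4=0, P5=0, P6=1, P7=2)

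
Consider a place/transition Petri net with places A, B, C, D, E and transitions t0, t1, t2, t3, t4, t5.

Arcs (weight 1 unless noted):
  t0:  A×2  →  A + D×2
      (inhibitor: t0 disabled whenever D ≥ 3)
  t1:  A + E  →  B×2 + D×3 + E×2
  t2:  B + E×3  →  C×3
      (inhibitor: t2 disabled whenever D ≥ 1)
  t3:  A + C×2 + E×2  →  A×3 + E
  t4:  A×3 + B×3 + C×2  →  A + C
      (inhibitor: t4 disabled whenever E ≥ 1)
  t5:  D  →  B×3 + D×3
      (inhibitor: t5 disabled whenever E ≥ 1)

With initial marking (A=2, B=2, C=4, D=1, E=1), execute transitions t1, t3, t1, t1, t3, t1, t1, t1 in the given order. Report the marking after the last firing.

(A=0, B=14, C=0, D=19, E=5)

step 1: fire t1:  (A=2, B=2, C=4, D=1, E=1) → (A=1, B=4, C=4, D=4, E=2)
step 2: fire t3:  (A=1, B=4, C=4, D=4, E=2) → (A=3, B=4, C=2, D=4, E=1)
step 3: fire t1:  (A=3, B=4, C=2, D=4, E=1) → (A=2, B=6, C=2, D=7, E=2)
step 4: fire t1:  (A=2, B=6, C=2, D=7, E=2) → (A=1, B=8, C=2, D=10, E=3)
step 5: fire t3:  (A=1, B=8, C=2, D=10, E=3) → (A=3, B=8, C=0, D=10, E=2)
step 6: fire t1:  (A=3, B=8, C=0, D=10, E=2) → (A=2, B=10, C=0, D=13, E=3)
step 7: fire t1:  (A=2, B=10, C=0, D=13, E=3) → (A=1, B=12, C=0, D=16, E=4)
step 8: fire t1:  (A=1, B=12, C=0, D=16, E=4) → (A=0, B=14, C=0, D=19, E=5)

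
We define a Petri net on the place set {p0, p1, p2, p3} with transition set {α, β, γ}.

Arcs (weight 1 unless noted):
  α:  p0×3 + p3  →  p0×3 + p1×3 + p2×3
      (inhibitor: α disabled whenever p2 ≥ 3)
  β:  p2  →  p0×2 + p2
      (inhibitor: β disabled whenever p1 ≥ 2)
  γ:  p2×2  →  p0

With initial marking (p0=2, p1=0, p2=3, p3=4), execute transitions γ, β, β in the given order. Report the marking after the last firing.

step 1: fire γ:  (p0=2, p1=0, p2=3, p3=4) → (p0=3, p1=0, p2=1, p3=4)
step 2: fire β:  (p0=3, p1=0, p2=1, p3=4) → (p0=5, p1=0, p2=1, p3=4)
step 3: fire β:  (p0=5, p1=0, p2=1, p3=4) → (p0=7, p1=0, p2=1, p3=4)

(p0=7, p1=0, p2=1, p3=4)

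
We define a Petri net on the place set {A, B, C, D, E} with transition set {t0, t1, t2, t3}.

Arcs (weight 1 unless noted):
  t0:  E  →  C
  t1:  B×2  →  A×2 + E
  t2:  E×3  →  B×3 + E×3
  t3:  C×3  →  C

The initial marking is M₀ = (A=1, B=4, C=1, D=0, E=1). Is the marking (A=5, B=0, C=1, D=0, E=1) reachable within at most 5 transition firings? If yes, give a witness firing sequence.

YES — reachable via ⟨t0, t1, t0, t1, t3⟩ (5 firings)

step 1: fire t0:  (A=1, B=4, C=1, D=0, E=1) → (A=1, B=4, C=2, D=0, E=0)
step 2: fire t1:  (A=1, B=4, C=2, D=0, E=0) → (A=3, B=2, C=2, D=0, E=1)
step 3: fire t0:  (A=3, B=2, C=2, D=0, E=1) → (A=3, B=2, C=3, D=0, E=0)
step 4: fire t1:  (A=3, B=2, C=3, D=0, E=0) → (A=5, B=0, C=3, D=0, E=1)
step 5: fire t3:  (A=5, B=0, C=3, D=0, E=1) → (A=5, B=0, C=1, D=0, E=1)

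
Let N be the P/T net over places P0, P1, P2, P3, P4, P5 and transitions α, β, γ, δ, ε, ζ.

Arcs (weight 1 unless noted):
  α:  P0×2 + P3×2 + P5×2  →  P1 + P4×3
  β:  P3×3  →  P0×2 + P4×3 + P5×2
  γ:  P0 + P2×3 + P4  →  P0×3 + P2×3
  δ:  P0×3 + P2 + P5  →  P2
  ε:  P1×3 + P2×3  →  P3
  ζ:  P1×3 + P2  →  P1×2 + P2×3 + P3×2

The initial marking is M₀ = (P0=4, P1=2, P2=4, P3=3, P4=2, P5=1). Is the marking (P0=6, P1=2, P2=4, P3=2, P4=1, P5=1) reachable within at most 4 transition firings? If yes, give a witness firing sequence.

NO — not reachable within 4 firings

depth 0: 1 marking
depth 1: 4 markings reached so far
depth 2: 8 markings reached so far
depth 3: 12 markings reached so far
depth 4: 15 markings reached so far
target is not among the 15 markings reachable within 4 steps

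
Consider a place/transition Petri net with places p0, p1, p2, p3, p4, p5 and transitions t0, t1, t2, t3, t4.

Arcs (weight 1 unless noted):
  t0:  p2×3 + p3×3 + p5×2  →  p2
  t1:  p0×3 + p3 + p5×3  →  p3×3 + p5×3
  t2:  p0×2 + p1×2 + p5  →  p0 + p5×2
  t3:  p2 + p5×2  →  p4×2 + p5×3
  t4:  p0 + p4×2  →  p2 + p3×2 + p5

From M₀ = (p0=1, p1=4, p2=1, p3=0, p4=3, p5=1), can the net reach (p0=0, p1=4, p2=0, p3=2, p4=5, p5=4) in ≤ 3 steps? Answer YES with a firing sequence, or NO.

YES — reachable via ⟨t4, t3, t3⟩ (3 firings)

step 1: fire t4:  (p0=1, p1=4, p2=1, p3=0, p4=3, p5=1) → (p0=0, p1=4, p2=2, p3=2, p4=1, p5=2)
step 2: fire t3:  (p0=0, p1=4, p2=2, p3=2, p4=1, p5=2) → (p0=0, p1=4, p2=1, p3=2, p4=3, p5=3)
step 3: fire t3:  (p0=0, p1=4, p2=1, p3=2, p4=3, p5=3) → (p0=0, p1=4, p2=0, p3=2, p4=5, p5=4)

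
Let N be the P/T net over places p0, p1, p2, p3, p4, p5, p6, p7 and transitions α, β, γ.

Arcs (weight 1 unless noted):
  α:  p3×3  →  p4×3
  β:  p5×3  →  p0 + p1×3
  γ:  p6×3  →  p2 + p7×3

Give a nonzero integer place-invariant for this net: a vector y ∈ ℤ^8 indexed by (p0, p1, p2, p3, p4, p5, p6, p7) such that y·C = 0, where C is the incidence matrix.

Incidence matrix C (rows=places, cols=transitions):
        α    β    γ
   p0   0    1    0
   p1   0    3    0
   p2   0    0    1
   p3  -3    0    0
   p4   3    0    0
   p5   0   -3    0
   p6   0    0   -3
   p7   0    0    3

Candidate y = [3, -1, 0, 0, 0, 0, 0, 0]; check y·C column-wise:
  col α: 3·0 + -1·0 + 0·-3 + 0·3 = 0
  col β: 3·1 + -1·3 + 0·-3 = 0
  col γ: 3·0 + -1·0 + 0·1 + 0·-3 + 0·3 = 0

y = (p0:3, p1:-1, p2:0, p3:0, p4:0, p5:0, p6:0, p7:0)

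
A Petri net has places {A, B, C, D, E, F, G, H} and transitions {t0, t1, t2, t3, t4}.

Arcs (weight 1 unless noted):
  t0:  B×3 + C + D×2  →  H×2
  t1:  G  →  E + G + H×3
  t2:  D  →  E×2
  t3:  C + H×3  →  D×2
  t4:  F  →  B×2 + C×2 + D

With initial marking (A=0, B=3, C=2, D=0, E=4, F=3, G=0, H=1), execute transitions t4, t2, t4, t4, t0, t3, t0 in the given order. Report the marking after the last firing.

step 1: fire t4:  (A=0, B=3, C=2, D=0, E=4, F=3, G=0, H=1) → (A=0, B=5, C=4, D=1, E=4, F=2, G=0, H=1)
step 2: fire t2:  (A=0, B=5, C=4, D=1, E=4, F=2, G=0, H=1) → (A=0, B=5, C=4, D=0, E=6, F=2, G=0, H=1)
step 3: fire t4:  (A=0, B=5, C=4, D=0, E=6, F=2, G=0, H=1) → (A=0, B=7, C=6, D=1, E=6, F=1, G=0, H=1)
step 4: fire t4:  (A=0, B=7, C=6, D=1, E=6, F=1, G=0, H=1) → (A=0, B=9, C=8, D=2, E=6, F=0, G=0, H=1)
step 5: fire t0:  (A=0, B=9, C=8, D=2, E=6, F=0, G=0, H=1) → (A=0, B=6, C=7, D=0, E=6, F=0, G=0, H=3)
step 6: fire t3:  (A=0, B=6, C=7, D=0, E=6, F=0, G=0, H=3) → (A=0, B=6, C=6, D=2, E=6, F=0, G=0, H=0)
step 7: fire t0:  (A=0, B=6, C=6, D=2, E=6, F=0, G=0, H=0) → (A=0, B=3, C=5, D=0, E=6, F=0, G=0, H=2)

(A=0, B=3, C=5, D=0, E=6, F=0, G=0, H=2)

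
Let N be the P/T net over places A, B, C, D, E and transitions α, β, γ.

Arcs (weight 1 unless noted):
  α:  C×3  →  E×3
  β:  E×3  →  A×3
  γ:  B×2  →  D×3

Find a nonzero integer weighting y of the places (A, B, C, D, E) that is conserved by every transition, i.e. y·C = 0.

y = (A:0, B:3, C:0, D:2, E:0)

Incidence matrix C (rows=places, cols=transitions):
        α    β    γ
    A   0    3    0
    B   0    0   -2
    C  -3    0    0
    D   0    0    3
    E   3   -3    0

Candidate y = [0, 3, 0, 2, 0]; check y·C column-wise:
  col α: 3·0 + 0·-3 + 2·0 + 0·3 = 0
  col β: 0·3 + 3·0 + 2·0 + 0·-3 = 0
  col γ: 3·-2 + 2·3 = 0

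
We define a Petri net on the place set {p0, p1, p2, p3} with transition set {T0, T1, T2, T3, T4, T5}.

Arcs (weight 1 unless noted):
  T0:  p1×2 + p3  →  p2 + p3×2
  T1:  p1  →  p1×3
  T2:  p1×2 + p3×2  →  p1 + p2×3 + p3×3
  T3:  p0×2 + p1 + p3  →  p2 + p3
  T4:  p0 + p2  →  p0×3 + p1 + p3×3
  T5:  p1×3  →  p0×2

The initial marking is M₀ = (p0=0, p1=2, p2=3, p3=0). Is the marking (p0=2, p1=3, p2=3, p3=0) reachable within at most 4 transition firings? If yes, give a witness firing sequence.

YES — reachable via ⟨T1, T1, T5⟩ (3 firings)

step 1: fire T1:  (p0=0, p1=2, p2=3, p3=0) → (p0=0, p1=4, p2=3, p3=0)
step 2: fire T1:  (p0=0, p1=4, p2=3, p3=0) → (p0=0, p1=6, p2=3, p3=0)
step 3: fire T5:  (p0=0, p1=6, p2=3, p3=0) → (p0=2, p1=3, p2=3, p3=0)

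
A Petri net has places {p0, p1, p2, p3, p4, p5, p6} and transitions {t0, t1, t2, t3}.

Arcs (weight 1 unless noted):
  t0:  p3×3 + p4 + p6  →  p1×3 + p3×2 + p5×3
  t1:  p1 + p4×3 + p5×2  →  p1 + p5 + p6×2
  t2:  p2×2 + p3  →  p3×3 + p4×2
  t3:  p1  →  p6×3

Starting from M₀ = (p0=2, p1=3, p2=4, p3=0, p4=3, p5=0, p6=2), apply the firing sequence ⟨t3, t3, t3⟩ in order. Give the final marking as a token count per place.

step 1: fire t3:  (p0=2, p1=3, p2=4, p3=0, p4=3, p5=0, p6=2) → (p0=2, p1=2, p2=4, p3=0, p4=3, p5=0, p6=5)
step 2: fire t3:  (p0=2, p1=2, p2=4, p3=0, p4=3, p5=0, p6=5) → (p0=2, p1=1, p2=4, p3=0, p4=3, p5=0, p6=8)
step 3: fire t3:  (p0=2, p1=1, p2=4, p3=0, p4=3, p5=0, p6=8) → (p0=2, p1=0, p2=4, p3=0, p4=3, p5=0, p6=11)

(p0=2, p1=0, p2=4, p3=0, p4=3, p5=0, p6=11)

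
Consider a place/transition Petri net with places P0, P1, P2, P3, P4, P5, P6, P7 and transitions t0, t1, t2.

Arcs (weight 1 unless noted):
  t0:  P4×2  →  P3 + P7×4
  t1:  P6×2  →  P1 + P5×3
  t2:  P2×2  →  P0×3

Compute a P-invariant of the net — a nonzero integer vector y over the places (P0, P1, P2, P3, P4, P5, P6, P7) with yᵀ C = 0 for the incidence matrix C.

y = (P0:2, P1:0, P2:3, P3:0, P4:0, P5:0, P6:0, P7:0)

Incidence matrix C (rows=places, cols=transitions):
       t0   t1   t2
   P0   0    0    3
   P1   0    1    0
   P2   0    0   -2
   P3   1    0    0
   P4  -2    0    0
   P5   0    3    0
   P6   0   -2    0
   P7   4    0    0

Candidate y = [2, 0, 3, 0, 0, 0, 0, 0]; check y·C column-wise:
  col t0: 2·0 + 3·0 + 0·1 + 0·-2 + 0·4 = 0
  col t1: 2·0 + 0·1 + 3·0 + 0·3 + 0·-2 = 0
  col t2: 2·3 + 3·-2 = 0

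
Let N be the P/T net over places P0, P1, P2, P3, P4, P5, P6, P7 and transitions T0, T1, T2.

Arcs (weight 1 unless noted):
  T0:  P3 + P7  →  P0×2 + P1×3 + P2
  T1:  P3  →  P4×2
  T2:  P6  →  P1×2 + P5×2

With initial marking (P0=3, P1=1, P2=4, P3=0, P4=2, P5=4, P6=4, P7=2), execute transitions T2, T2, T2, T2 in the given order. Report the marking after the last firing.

(P0=3, P1=9, P2=4, P3=0, P4=2, P5=12, P6=0, P7=2)

step 1: fire T2:  (P0=3, P1=1, P2=4, P3=0, P4=2, P5=4, P6=4, P7=2) → (P0=3, P1=3, P2=4, P3=0, P4=2, P5=6, P6=3, P7=2)
step 2: fire T2:  (P0=3, P1=3, P2=4, P3=0, P4=2, P5=6, P6=3, P7=2) → (P0=3, P1=5, P2=4, P3=0, P4=2, P5=8, P6=2, P7=2)
step 3: fire T2:  (P0=3, P1=5, P2=4, P3=0, P4=2, P5=8, P6=2, P7=2) → (P0=3, P1=7, P2=4, P3=0, P4=2, P5=10, P6=1, P7=2)
step 4: fire T2:  (P0=3, P1=7, P2=4, P3=0, P4=2, P5=10, P6=1, P7=2) → (P0=3, P1=9, P2=4, P3=0, P4=2, P5=12, P6=0, P7=2)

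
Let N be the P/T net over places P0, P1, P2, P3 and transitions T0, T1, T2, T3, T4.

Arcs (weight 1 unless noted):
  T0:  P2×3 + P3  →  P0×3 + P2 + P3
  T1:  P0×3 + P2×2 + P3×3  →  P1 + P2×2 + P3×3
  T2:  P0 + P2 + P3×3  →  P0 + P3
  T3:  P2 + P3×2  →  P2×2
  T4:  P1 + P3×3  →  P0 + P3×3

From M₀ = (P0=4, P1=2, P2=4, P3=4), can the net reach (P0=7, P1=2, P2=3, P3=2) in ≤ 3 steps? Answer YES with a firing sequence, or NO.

YES — reachable via ⟨T0, T3⟩ (2 firings)

step 1: fire T0:  (P0=4, P1=2, P2=4, P3=4) → (P0=7, P1=2, P2=2, P3=4)
step 2: fire T3:  (P0=7, P1=2, P2=2, P3=4) → (P0=7, P1=2, P2=3, P3=2)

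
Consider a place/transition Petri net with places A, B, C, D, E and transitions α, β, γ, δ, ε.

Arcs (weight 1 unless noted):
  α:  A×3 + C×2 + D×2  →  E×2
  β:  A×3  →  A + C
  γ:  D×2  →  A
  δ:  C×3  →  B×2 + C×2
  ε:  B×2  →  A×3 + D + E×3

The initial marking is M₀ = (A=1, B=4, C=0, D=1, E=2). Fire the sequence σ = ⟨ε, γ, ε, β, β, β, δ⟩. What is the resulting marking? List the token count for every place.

(A=2, B=2, C=2, D=1, E=8)

step 1: fire ε:  (A=1, B=4, C=0, D=1, E=2) → (A=4, B=2, C=0, D=2, E=5)
step 2: fire γ:  (A=4, B=2, C=0, D=2, E=5) → (A=5, B=2, C=0, D=0, E=5)
step 3: fire ε:  (A=5, B=2, C=0, D=0, E=5) → (A=8, B=0, C=0, D=1, E=8)
step 4: fire β:  (A=8, B=0, C=0, D=1, E=8) → (A=6, B=0, C=1, D=1, E=8)
step 5: fire β:  (A=6, B=0, C=1, D=1, E=8) → (A=4, B=0, C=2, D=1, E=8)
step 6: fire β:  (A=4, B=0, C=2, D=1, E=8) → (A=2, B=0, C=3, D=1, E=8)
step 7: fire δ:  (A=2, B=0, C=3, D=1, E=8) → (A=2, B=2, C=2, D=1, E=8)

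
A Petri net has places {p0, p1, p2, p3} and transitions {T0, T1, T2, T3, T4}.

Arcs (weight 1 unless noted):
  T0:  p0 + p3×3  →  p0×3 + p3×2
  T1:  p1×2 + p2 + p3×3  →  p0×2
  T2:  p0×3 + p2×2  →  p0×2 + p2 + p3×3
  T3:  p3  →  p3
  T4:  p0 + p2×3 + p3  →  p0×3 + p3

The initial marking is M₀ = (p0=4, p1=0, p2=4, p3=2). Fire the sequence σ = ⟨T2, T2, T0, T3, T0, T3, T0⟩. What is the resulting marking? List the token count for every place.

(p0=8, p1=0, p2=2, p3=5)

step 1: fire T2:  (p0=4, p1=0, p2=4, p3=2) → (p0=3, p1=0, p2=3, p3=5)
step 2: fire T2:  (p0=3, p1=0, p2=3, p3=5) → (p0=2, p1=0, p2=2, p3=8)
step 3: fire T0:  (p0=2, p1=0, p2=2, p3=8) → (p0=4, p1=0, p2=2, p3=7)
step 4: fire T3:  (p0=4, p1=0, p2=2, p3=7) → (p0=4, p1=0, p2=2, p3=7)
step 5: fire T0:  (p0=4, p1=0, p2=2, p3=7) → (p0=6, p1=0, p2=2, p3=6)
step 6: fire T3:  (p0=6, p1=0, p2=2, p3=6) → (p0=6, p1=0, p2=2, p3=6)
step 7: fire T0:  (p0=6, p1=0, p2=2, p3=6) → (p0=8, p1=0, p2=2, p3=5)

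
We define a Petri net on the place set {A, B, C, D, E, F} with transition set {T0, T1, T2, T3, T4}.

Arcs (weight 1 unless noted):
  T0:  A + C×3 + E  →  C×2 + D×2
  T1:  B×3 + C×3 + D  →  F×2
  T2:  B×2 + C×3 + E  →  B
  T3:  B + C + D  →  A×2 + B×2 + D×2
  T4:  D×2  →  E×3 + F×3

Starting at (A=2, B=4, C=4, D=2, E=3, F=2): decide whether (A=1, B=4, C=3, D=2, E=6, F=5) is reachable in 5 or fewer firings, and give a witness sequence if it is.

NO — not reachable within 5 firings

depth 0: 1 marking
depth 1: 6 markings reached so far
depth 2: 16 markings reached so far
depth 3: 27 markings reached so far
depth 4: 37 markings reached so far
depth 5: 44 markings reached so far
target is not among the 44 markings reachable within 5 steps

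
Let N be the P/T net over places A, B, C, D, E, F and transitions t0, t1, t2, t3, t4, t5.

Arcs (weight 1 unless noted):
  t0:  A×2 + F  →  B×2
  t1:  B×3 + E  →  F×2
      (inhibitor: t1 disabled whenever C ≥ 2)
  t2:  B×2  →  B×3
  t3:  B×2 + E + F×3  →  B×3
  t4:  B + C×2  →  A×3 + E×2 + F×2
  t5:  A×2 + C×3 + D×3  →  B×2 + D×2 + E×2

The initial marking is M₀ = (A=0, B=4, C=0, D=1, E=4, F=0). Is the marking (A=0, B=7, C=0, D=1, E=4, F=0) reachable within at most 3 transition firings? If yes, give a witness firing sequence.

YES — reachable via ⟨t2, t2, t2⟩ (3 firings)

step 1: fire t2:  (A=0, B=4, C=0, D=1, E=4, F=0) → (A=0, B=5, C=0, D=1, E=4, F=0)
step 2: fire t2:  (A=0, B=5, C=0, D=1, E=4, F=0) → (A=0, B=6, C=0, D=1, E=4, F=0)
step 3: fire t2:  (A=0, B=6, C=0, D=1, E=4, F=0) → (A=0, B=7, C=0, D=1, E=4, F=0)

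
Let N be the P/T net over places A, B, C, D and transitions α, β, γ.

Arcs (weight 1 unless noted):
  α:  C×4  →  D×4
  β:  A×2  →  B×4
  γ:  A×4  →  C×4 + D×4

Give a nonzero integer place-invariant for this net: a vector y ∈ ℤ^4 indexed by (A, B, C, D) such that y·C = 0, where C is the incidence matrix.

Incidence matrix C (rows=places, cols=transitions):
        α    β    γ
    A   0   -2   -4
    B   0    4    0
    C  -4    0    4
    D   4    0    4

Candidate y = [2, 1, 1, 1]; check y·C column-wise:
  col α: 2·0 + 1·0 + 1·-4 + 1·4 = 0
  col β: 2·-2 + 1·4 + 1·0 + 1·0 = 0
  col γ: 2·-4 + 1·0 + 1·4 + 1·4 = 0

y = (A:2, B:1, C:1, D:1)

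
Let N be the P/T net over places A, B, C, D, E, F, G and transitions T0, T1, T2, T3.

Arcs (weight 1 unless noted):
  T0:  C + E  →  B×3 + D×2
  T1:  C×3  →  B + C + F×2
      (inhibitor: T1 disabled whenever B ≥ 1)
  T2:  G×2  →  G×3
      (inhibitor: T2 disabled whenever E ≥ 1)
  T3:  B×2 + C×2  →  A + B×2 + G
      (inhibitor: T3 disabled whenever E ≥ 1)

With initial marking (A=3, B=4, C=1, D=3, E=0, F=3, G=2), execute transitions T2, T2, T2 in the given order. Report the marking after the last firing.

step 1: fire T2:  (A=3, B=4, C=1, D=3, E=0, F=3, G=2) → (A=3, B=4, C=1, D=3, E=0, F=3, G=3)
step 2: fire T2:  (A=3, B=4, C=1, D=3, E=0, F=3, G=3) → (A=3, B=4, C=1, D=3, E=0, F=3, G=4)
step 3: fire T2:  (A=3, B=4, C=1, D=3, E=0, F=3, G=4) → (A=3, B=4, C=1, D=3, E=0, F=3, G=5)

(A=3, B=4, C=1, D=3, E=0, F=3, G=5)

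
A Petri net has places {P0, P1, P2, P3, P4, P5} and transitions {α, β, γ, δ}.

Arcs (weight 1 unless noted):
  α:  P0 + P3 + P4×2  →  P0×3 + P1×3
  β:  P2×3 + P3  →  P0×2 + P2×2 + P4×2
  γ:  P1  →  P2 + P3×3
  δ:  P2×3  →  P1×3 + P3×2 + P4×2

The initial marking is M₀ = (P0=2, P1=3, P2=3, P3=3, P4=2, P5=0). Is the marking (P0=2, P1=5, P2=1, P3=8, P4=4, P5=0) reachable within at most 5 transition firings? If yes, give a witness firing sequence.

step 1: fire γ:  (P0=2, P1=3, P2=3, P3=3, P4=2, P5=0) → (P0=2, P1=2, P2=4, P3=6, P4=2, P5=0)
step 2: fire δ:  (P0=2, P1=2, P2=4, P3=6, P4=2, P5=0) → (P0=2, P1=5, P2=1, P3=8, P4=4, P5=0)

YES — reachable via ⟨γ, δ⟩ (2 firings)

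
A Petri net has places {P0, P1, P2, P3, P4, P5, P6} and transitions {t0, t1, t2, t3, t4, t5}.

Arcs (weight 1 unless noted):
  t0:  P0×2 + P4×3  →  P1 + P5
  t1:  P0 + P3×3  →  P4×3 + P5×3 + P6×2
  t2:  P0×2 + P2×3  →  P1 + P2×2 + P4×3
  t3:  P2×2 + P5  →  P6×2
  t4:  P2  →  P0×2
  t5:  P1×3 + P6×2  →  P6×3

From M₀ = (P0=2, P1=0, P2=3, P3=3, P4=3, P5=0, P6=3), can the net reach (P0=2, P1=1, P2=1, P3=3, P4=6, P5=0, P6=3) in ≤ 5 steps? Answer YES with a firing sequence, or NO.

step 1: fire t2:  (P0=2, P1=0, P2=3, P3=3, P4=3, P5=0, P6=3) → (P0=0, P1=1, P2=2, P3=3, P4=6, P5=0, P6=3)
step 2: fire t4:  (P0=0, P1=1, P2=2, P3=3, P4=6, P5=0, P6=3) → (P0=2, P1=1, P2=1, P3=3, P4=6, P5=0, P6=3)

YES — reachable via ⟨t2, t4⟩ (2 firings)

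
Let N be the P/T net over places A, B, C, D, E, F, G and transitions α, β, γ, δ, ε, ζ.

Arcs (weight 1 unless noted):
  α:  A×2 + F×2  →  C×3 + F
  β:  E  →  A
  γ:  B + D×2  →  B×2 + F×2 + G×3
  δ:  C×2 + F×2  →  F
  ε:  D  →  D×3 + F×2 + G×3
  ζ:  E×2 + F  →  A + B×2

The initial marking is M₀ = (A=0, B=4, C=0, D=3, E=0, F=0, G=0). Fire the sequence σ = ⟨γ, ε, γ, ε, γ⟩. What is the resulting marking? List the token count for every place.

(A=0, B=7, C=0, D=1, E=0, F=10, G=15)

step 1: fire γ:  (A=0, B=4, C=0, D=3, E=0, F=0, G=0) → (A=0, B=5, C=0, D=1, E=0, F=2, G=3)
step 2: fire ε:  (A=0, B=5, C=0, D=1, E=0, F=2, G=3) → (A=0, B=5, C=0, D=3, E=0, F=4, G=6)
step 3: fire γ:  (A=0, B=5, C=0, D=3, E=0, F=4, G=6) → (A=0, B=6, C=0, D=1, E=0, F=6, G=9)
step 4: fire ε:  (A=0, B=6, C=0, D=1, E=0, F=6, G=9) → (A=0, B=6, C=0, D=3, E=0, F=8, G=12)
step 5: fire γ:  (A=0, B=6, C=0, D=3, E=0, F=8, G=12) → (A=0, B=7, C=0, D=1, E=0, F=10, G=15)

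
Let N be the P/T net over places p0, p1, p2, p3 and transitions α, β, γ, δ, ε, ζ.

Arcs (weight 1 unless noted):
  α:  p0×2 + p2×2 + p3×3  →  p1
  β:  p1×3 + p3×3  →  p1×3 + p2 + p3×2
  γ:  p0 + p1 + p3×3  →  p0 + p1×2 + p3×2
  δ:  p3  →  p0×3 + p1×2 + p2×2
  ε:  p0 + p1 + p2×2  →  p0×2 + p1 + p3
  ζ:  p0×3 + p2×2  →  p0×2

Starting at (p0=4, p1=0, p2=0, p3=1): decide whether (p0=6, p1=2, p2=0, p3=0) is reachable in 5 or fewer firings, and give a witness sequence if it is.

YES — reachable via ⟨δ, ζ⟩ (2 firings)

step 1: fire δ:  (p0=4, p1=0, p2=0, p3=1) → (p0=7, p1=2, p2=2, p3=0)
step 2: fire ζ:  (p0=7, p1=2, p2=2, p3=0) → (p0=6, p1=2, p2=0, p3=0)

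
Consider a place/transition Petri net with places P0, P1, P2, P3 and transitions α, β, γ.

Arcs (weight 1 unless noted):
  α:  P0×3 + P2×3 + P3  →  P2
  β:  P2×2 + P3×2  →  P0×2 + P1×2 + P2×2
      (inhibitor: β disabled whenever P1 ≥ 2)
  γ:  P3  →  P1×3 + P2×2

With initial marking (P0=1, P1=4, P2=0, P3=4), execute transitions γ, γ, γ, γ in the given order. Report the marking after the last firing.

step 1: fire γ:  (P0=1, P1=4, P2=0, P3=4) → (P0=1, P1=7, P2=2, P3=3)
step 2: fire γ:  (P0=1, P1=7, P2=2, P3=3) → (P0=1, P1=10, P2=4, P3=2)
step 3: fire γ:  (P0=1, P1=10, P2=4, P3=2) → (P0=1, P1=13, P2=6, P3=1)
step 4: fire γ:  (P0=1, P1=13, P2=6, P3=1) → (P0=1, P1=16, P2=8, P3=0)

(P0=1, P1=16, P2=8, P3=0)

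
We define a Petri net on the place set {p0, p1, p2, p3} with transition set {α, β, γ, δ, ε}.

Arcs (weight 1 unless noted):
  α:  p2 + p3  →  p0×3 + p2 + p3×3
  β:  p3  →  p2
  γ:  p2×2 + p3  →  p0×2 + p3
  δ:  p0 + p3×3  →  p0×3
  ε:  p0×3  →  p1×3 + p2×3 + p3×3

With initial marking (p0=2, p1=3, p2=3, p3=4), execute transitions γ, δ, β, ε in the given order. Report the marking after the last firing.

(p0=3, p1=6, p2=5, p3=3)

step 1: fire γ:  (p0=2, p1=3, p2=3, p3=4) → (p0=4, p1=3, p2=1, p3=4)
step 2: fire δ:  (p0=4, p1=3, p2=1, p3=4) → (p0=6, p1=3, p2=1, p3=1)
step 3: fire β:  (p0=6, p1=3, p2=1, p3=1) → (p0=6, p1=3, p2=2, p3=0)
step 4: fire ε:  (p0=6, p1=3, p2=2, p3=0) → (p0=3, p1=6, p2=5, p3=3)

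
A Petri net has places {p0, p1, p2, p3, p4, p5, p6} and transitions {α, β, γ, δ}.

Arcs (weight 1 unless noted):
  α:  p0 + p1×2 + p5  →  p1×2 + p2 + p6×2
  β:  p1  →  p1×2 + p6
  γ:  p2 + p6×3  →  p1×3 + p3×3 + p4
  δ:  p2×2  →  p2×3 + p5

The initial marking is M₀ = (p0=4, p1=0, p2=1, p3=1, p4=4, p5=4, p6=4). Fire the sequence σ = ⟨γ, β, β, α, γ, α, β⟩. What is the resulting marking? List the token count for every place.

(p0=2, p1=9, p2=1, p3=7, p4=6, p5=2, p6=5)

step 1: fire γ:  (p0=4, p1=0, p2=1, p3=1, p4=4, p5=4, p6=4) → (p0=4, p1=3, p2=0, p3=4, p4=5, p5=4, p6=1)
step 2: fire β:  (p0=4, p1=3, p2=0, p3=4, p4=5, p5=4, p6=1) → (p0=4, p1=4, p2=0, p3=4, p4=5, p5=4, p6=2)
step 3: fire β:  (p0=4, p1=4, p2=0, p3=4, p4=5, p5=4, p6=2) → (p0=4, p1=5, p2=0, p3=4, p4=5, p5=4, p6=3)
step 4: fire α:  (p0=4, p1=5, p2=0, p3=4, p4=5, p5=4, p6=3) → (p0=3, p1=5, p2=1, p3=4, p4=5, p5=3, p6=5)
step 5: fire γ:  (p0=3, p1=5, p2=1, p3=4, p4=5, p5=3, p6=5) → (p0=3, p1=8, p2=0, p3=7, p4=6, p5=3, p6=2)
step 6: fire α:  (p0=3, p1=8, p2=0, p3=7, p4=6, p5=3, p6=2) → (p0=2, p1=8, p2=1, p3=7, p4=6, p5=2, p6=4)
step 7: fire β:  (p0=2, p1=8, p2=1, p3=7, p4=6, p5=2, p6=4) → (p0=2, p1=9, p2=1, p3=7, p4=6, p5=2, p6=5)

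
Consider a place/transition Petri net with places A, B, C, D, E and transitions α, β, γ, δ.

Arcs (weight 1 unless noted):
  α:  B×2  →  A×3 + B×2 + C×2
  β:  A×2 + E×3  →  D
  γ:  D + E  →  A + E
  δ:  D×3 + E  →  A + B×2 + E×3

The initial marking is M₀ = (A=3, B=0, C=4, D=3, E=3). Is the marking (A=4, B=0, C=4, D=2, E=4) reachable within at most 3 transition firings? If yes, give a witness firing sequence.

depth 0: 1 marking
depth 1: 4 markings reached so far
depth 2: 8 markings reached so far
depth 3: 13 markings reached so far
target is not among the 13 markings reachable within 3 steps

NO — not reachable within 3 firings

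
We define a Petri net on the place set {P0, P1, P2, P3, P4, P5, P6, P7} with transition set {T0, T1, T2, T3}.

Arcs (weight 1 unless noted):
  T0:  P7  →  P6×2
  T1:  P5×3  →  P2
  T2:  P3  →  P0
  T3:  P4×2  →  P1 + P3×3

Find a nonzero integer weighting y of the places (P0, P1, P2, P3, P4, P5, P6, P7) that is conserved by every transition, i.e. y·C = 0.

Incidence matrix C (rows=places, cols=transitions):
       T0   T1   T2   T3
   P0   0    0    1    0
   P1   0    0    0    1
   P2   0    1    0    0
   P3   0    0   -1    3
   P4   0    0    0   -2
   P5   0   -3    0    0
   P6   2    0    0    0
   P7  -1    0    0    0

Candidate y = [1, -3, 0, 1, 0, 0, 0, 0]; check y·C column-wise:
  col T0: 1·0 + -3·0 + 1·0 + 0·2 + 0·-1 = 0
  col T1: 1·0 + -3·0 + 0·1 + 1·0 + 0·-3 = 0
  col T2: 1·1 + -3·0 + 1·-1 = 0
  col T3: 1·0 + -3·1 + 1·3 + 0·-2 = 0

y = (P0:1, P1:-3, P2:0, P3:1, P4:0, P5:0, P6:0, P7:0)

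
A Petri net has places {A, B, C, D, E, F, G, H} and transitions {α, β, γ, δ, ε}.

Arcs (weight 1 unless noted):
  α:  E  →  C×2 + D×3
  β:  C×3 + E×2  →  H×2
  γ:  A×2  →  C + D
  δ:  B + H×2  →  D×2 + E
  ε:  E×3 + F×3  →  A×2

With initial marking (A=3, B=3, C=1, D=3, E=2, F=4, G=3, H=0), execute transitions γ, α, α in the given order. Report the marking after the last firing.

step 1: fire γ:  (A=3, B=3, C=1, D=3, E=2, F=4, G=3, H=0) → (A=1, B=3, C=2, D=4, E=2, F=4, G=3, H=0)
step 2: fire α:  (A=1, B=3, C=2, D=4, E=2, F=4, G=3, H=0) → (A=1, B=3, C=4, D=7, E=1, F=4, G=3, H=0)
step 3: fire α:  (A=1, B=3, C=4, D=7, E=1, F=4, G=3, H=0) → (A=1, B=3, C=6, D=10, E=0, F=4, G=3, H=0)

(A=1, B=3, C=6, D=10, E=0, F=4, G=3, H=0)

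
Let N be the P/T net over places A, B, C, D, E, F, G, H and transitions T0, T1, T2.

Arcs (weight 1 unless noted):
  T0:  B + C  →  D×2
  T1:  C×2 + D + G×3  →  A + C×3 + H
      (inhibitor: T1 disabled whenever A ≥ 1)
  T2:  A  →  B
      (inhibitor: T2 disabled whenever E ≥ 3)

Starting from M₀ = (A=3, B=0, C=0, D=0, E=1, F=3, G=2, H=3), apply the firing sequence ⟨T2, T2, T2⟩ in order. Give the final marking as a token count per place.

(A=0, B=3, C=0, D=0, E=1, F=3, G=2, H=3)

step 1: fire T2:  (A=3, B=0, C=0, D=0, E=1, F=3, G=2, H=3) → (A=2, B=1, C=0, D=0, E=1, F=3, G=2, H=3)
step 2: fire T2:  (A=2, B=1, C=0, D=0, E=1, F=3, G=2, H=3) → (A=1, B=2, C=0, D=0, E=1, F=3, G=2, H=3)
step 3: fire T2:  (A=1, B=2, C=0, D=0, E=1, F=3, G=2, H=3) → (A=0, B=3, C=0, D=0, E=1, F=3, G=2, H=3)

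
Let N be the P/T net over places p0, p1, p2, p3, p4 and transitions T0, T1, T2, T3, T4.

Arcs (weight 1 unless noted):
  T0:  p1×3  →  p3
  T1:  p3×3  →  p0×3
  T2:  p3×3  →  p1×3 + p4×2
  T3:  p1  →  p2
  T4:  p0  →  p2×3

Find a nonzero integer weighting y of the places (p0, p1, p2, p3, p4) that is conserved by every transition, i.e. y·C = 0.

Incidence matrix C (rows=places, cols=transitions):
       T0   T1   T2   T3   T4
   p0   0    3    0    0   -1
   p1  -3    0    3   -1    0
   p2   0    0    0    1    3
   p3   1   -3   -3    0    0
   p4   0    0    2    0    0

Candidate y = [3, 1, 1, 3, 3]; check y·C column-wise:
  col T0: 3·0 + 1·-3 + 1·0 + 3·1 + 3·0 = 0
  col T1: 3·3 + 1·0 + 1·0 + 3·-3 + 3·0 = 0
  col T2: 3·0 + 1·3 + 1·0 + 3·-3 + 3·2 = 0
  col T3: 3·0 + 1·-1 + 1·1 + 3·0 + 3·0 = 0
  col T4: 3·-1 + 1·0 + 1·3 + 3·0 + 3·0 = 0

y = (p0:3, p1:1, p2:1, p3:3, p4:3)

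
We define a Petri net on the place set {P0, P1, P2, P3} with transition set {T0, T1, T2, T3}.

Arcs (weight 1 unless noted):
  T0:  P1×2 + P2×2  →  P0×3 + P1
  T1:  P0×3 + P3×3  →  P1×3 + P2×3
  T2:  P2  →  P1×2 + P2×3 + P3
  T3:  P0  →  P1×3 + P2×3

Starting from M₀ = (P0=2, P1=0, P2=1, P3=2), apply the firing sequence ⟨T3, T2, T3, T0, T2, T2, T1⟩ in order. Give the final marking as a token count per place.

step 1: fire T3:  (P0=2, P1=0, P2=1, P3=2) → (P0=1, P1=3, P2=4, P3=2)
step 2: fire T2:  (P0=1, P1=3, P2=4, P3=2) → (P0=1, P1=5, P2=6, P3=3)
step 3: fire T3:  (P0=1, P1=5, P2=6, P3=3) → (P0=0, P1=8, P2=9, P3=3)
step 4: fire T0:  (P0=0, P1=8, P2=9, P3=3) → (P0=3, P1=7, P2=7, P3=3)
step 5: fire T2:  (P0=3, P1=7, P2=7, P3=3) → (P0=3, P1=9, P2=9, P3=4)
step 6: fire T2:  (P0=3, P1=9, P2=9, P3=4) → (P0=3, P1=11, P2=11, P3=5)
step 7: fire T1:  (P0=3, P1=11, P2=11, P3=5) → (P0=0, P1=14, P2=14, P3=2)

(P0=0, P1=14, P2=14, P3=2)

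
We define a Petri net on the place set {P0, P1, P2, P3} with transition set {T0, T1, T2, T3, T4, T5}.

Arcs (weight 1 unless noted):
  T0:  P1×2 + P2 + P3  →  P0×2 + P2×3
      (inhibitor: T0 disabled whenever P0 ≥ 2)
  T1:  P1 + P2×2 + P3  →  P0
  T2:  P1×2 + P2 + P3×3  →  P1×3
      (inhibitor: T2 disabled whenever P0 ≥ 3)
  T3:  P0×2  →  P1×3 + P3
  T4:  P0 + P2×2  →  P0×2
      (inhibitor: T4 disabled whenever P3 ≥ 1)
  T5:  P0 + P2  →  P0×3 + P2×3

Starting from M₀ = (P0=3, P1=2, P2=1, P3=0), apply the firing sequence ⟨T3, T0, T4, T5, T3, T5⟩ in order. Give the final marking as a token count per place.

(P0=6, P1=6, P2=5, P3=1)

step 1: fire T3:  (P0=3, P1=2, P2=1, P3=0) → (P0=1, P1=5, P2=1, P3=1)
step 2: fire T0:  (P0=1, P1=5, P2=1, P3=1) → (P0=3, P1=3, P2=3, P3=0)
step 3: fire T4:  (P0=3, P1=3, P2=3, P3=0) → (P0=4, P1=3, P2=1, P3=0)
step 4: fire T5:  (P0=4, P1=3, P2=1, P3=0) → (P0=6, P1=3, P2=3, P3=0)
step 5: fire T3:  (P0=6, P1=3, P2=3, P3=0) → (P0=4, P1=6, P2=3, P3=1)
step 6: fire T5:  (P0=4, P1=6, P2=3, P3=1) → (P0=6, P1=6, P2=5, P3=1)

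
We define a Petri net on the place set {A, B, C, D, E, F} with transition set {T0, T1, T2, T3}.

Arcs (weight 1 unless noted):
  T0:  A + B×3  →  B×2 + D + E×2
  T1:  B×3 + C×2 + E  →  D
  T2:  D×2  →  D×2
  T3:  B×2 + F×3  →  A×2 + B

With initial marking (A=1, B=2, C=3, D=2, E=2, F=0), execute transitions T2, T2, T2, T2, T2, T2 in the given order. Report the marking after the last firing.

step 1: fire T2:  (A=1, B=2, C=3, D=2, E=2, F=0) → (A=1, B=2, C=3, D=2, E=2, F=0)
step 2: fire T2:  (A=1, B=2, C=3, D=2, E=2, F=0) → (A=1, B=2, C=3, D=2, E=2, F=0)
step 3: fire T2:  (A=1, B=2, C=3, D=2, E=2, F=0) → (A=1, B=2, C=3, D=2, E=2, F=0)
step 4: fire T2:  (A=1, B=2, C=3, D=2, E=2, F=0) → (A=1, B=2, C=3, D=2, E=2, F=0)
step 5: fire T2:  (A=1, B=2, C=3, D=2, E=2, F=0) → (A=1, B=2, C=3, D=2, E=2, F=0)
step 6: fire T2:  (A=1, B=2, C=3, D=2, E=2, F=0) → (A=1, B=2, C=3, D=2, E=2, F=0)

(A=1, B=2, C=3, D=2, E=2, F=0)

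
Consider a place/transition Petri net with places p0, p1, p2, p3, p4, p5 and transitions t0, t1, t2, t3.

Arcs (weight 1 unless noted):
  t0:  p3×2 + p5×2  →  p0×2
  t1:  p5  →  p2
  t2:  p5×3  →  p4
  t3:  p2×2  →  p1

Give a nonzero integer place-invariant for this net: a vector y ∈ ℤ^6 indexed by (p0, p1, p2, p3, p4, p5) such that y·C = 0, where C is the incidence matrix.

Incidence matrix C (rows=places, cols=transitions):
       t0   t1   t2   t3
   p0   2    0    0    0
   p1   0    0    0    1
   p2   0    1    0   -2
   p3  -2    0    0    0
   p4   0    0    1    0
   p5  -2   -1   -3    0

Candidate y = [1, 0, 0, 1, 0, 0]; check y·C column-wise:
  col t0: 1·2 + 1·-2 + 0·-2 = 0
  col t1: 1·0 + 0·1 + 1·0 + 0·-1 = 0
  col t2: 1·0 + 1·0 + 0·1 + 0·-3 = 0
  col t3: 1·0 + 0·1 + 0·-2 + 1·0 = 0

y = (p0:1, p1:0, p2:0, p3:1, p4:0, p5:0)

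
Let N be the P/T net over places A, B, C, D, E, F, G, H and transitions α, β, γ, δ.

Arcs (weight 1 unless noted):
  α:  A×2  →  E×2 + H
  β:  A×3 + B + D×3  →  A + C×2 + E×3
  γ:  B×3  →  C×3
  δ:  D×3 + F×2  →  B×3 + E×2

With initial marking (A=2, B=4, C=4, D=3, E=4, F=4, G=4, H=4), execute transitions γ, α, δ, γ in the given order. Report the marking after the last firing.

(A=0, B=1, C=10, D=0, E=8, F=2, G=4, H=5)

step 1: fire γ:  (A=2, B=4, C=4, D=3, E=4, F=4, G=4, H=4) → (A=2, B=1, C=7, D=3, E=4, F=4, G=4, H=4)
step 2: fire α:  (A=2, B=1, C=7, D=3, E=4, F=4, G=4, H=4) → (A=0, B=1, C=7, D=3, E=6, F=4, G=4, H=5)
step 3: fire δ:  (A=0, B=1, C=7, D=3, E=6, F=4, G=4, H=5) → (A=0, B=4, C=7, D=0, E=8, F=2, G=4, H=5)
step 4: fire γ:  (A=0, B=4, C=7, D=0, E=8, F=2, G=4, H=5) → (A=0, B=1, C=10, D=0, E=8, F=2, G=4, H=5)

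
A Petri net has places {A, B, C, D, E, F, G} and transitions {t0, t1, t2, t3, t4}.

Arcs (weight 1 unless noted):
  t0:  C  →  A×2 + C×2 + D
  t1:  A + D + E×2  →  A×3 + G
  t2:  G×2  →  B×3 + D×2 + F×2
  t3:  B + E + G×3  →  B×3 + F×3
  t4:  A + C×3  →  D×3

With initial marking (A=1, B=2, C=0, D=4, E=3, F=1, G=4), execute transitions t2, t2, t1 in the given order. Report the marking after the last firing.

(A=3, B=8, C=0, D=7, E=1, F=5, G=1)

step 1: fire t2:  (A=1, B=2, C=0, D=4, E=3, F=1, G=4) → (A=1, B=5, C=0, D=6, E=3, F=3, G=2)
step 2: fire t2:  (A=1, B=5, C=0, D=6, E=3, F=3, G=2) → (A=1, B=8, C=0, D=8, E=3, F=5, G=0)
step 3: fire t1:  (A=1, B=8, C=0, D=8, E=3, F=5, G=0) → (A=3, B=8, C=0, D=7, E=1, F=5, G=1)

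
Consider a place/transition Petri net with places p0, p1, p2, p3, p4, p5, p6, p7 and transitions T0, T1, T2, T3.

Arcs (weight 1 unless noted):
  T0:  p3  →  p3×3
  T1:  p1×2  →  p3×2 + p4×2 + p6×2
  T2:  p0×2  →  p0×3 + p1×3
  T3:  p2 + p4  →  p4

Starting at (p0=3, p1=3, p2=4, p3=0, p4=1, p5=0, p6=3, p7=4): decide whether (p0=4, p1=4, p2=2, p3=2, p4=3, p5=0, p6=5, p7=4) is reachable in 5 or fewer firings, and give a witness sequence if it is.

step 1: fire T1:  (p0=3, p1=3, p2=4, p3=0, p4=1, p5=0, p6=3, p7=4) → (p0=3, p1=1, p2=4, p3=2, p4=3, p5=0, p6=5, p7=4)
step 2: fire T2:  (p0=3, p1=1, p2=4, p3=2, p4=3, p5=0, p6=5, p7=4) → (p0=4, p1=4, p2=4, p3=2, p4=3, p5=0, p6=5, p7=4)
step 3: fire T3:  (p0=4, p1=4, p2=4, p3=2, p4=3, p5=0, p6=5, p7=4) → (p0=4, p1=4, p2=3, p3=2, p4=3, p5=0, p6=5, p7=4)
step 4: fire T3:  (p0=4, p1=4, p2=3, p3=2, p4=3, p5=0, p6=5, p7=4) → (p0=4, p1=4, p2=2, p3=2, p4=3, p5=0, p6=5, p7=4)

YES — reachable via ⟨T1, T2, T3, T3⟩ (4 firings)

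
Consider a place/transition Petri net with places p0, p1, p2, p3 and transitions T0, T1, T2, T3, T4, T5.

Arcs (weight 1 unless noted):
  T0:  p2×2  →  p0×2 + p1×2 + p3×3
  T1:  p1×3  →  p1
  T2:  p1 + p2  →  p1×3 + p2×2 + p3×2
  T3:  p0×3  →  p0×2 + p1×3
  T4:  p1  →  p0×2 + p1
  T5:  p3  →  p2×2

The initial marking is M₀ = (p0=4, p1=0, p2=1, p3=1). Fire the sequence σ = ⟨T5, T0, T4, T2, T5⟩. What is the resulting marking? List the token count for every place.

(p0=8, p1=4, p2=4, p3=4)

step 1: fire T5:  (p0=4, p1=0, p2=1, p3=1) → (p0=4, p1=0, p2=3, p3=0)
step 2: fire T0:  (p0=4, p1=0, p2=3, p3=0) → (p0=6, p1=2, p2=1, p3=3)
step 3: fire T4:  (p0=6, p1=2, p2=1, p3=3) → (p0=8, p1=2, p2=1, p3=3)
step 4: fire T2:  (p0=8, p1=2, p2=1, p3=3) → (p0=8, p1=4, p2=2, p3=5)
step 5: fire T5:  (p0=8, p1=4, p2=2, p3=5) → (p0=8, p1=4, p2=4, p3=4)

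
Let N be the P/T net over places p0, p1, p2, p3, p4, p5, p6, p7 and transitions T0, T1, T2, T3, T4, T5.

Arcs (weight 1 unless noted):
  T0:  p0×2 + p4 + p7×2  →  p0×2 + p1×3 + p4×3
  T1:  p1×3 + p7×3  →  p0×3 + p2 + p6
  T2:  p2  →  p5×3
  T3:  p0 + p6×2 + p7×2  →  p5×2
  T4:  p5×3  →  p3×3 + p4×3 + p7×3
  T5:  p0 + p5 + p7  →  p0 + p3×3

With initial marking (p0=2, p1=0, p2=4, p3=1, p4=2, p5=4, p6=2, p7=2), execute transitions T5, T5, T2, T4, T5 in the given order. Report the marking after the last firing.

(p0=2, p1=0, p2=3, p3=13, p4=5, p5=1, p6=2, p7=2)

step 1: fire T5:  (p0=2, p1=0, p2=4, p3=1, p4=2, p5=4, p6=2, p7=2) → (p0=2, p1=0, p2=4, p3=4, p4=2, p5=3, p6=2, p7=1)
step 2: fire T5:  (p0=2, p1=0, p2=4, p3=4, p4=2, p5=3, p6=2, p7=1) → (p0=2, p1=0, p2=4, p3=7, p4=2, p5=2, p6=2, p7=0)
step 3: fire T2:  (p0=2, p1=0, p2=4, p3=7, p4=2, p5=2, p6=2, p7=0) → (p0=2, p1=0, p2=3, p3=7, p4=2, p5=5, p6=2, p7=0)
step 4: fire T4:  (p0=2, p1=0, p2=3, p3=7, p4=2, p5=5, p6=2, p7=0) → (p0=2, p1=0, p2=3, p3=10, p4=5, p5=2, p6=2, p7=3)
step 5: fire T5:  (p0=2, p1=0, p2=3, p3=10, p4=5, p5=2, p6=2, p7=3) → (p0=2, p1=0, p2=3, p3=13, p4=5, p5=1, p6=2, p7=2)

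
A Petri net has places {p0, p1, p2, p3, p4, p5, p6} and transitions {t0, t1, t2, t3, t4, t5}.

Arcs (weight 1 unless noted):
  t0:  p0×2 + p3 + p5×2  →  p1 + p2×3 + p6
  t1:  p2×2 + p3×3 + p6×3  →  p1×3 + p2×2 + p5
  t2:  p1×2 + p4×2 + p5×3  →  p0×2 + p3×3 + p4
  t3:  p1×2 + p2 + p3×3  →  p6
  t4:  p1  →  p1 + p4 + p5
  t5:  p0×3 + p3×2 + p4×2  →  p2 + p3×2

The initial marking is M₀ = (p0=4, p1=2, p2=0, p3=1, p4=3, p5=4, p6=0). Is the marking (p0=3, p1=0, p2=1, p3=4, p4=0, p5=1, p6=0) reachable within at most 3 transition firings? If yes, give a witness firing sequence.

YES — reachable via ⟨t2, t5⟩ (2 firings)

step 1: fire t2:  (p0=4, p1=2, p2=0, p3=1, p4=3, p5=4, p6=0) → (p0=6, p1=0, p2=0, p3=4, p4=2, p5=1, p6=0)
step 2: fire t5:  (p0=6, p1=0, p2=0, p3=4, p4=2, p5=1, p6=0) → (p0=3, p1=0, p2=1, p3=4, p4=0, p5=1, p6=0)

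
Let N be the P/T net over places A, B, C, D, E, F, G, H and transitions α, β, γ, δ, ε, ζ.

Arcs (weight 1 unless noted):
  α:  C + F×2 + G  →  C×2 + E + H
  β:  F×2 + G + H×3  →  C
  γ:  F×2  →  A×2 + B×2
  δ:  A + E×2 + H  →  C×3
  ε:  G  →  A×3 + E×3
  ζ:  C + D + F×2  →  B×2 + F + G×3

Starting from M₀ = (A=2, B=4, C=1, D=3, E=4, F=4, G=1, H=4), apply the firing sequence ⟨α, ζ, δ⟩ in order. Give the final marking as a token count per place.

(A=1, B=6, C=4, D=2, E=3, F=1, G=3, H=4)

step 1: fire α:  (A=2, B=4, C=1, D=3, E=4, F=4, G=1, H=4) → (A=2, B=4, C=2, D=3, E=5, F=2, G=0, H=5)
step 2: fire ζ:  (A=2, B=4, C=2, D=3, E=5, F=2, G=0, H=5) → (A=2, B=6, C=1, D=2, E=5, F=1, G=3, H=5)
step 3: fire δ:  (A=2, B=6, C=1, D=2, E=5, F=1, G=3, H=5) → (A=1, B=6, C=4, D=2, E=3, F=1, G=3, H=4)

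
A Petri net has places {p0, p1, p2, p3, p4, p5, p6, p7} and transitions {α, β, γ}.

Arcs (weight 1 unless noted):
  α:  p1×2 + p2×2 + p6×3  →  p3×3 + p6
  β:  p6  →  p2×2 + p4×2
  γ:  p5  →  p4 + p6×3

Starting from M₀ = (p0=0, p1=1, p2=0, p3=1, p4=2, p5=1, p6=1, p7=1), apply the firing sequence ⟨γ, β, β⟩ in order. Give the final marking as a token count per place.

(p0=0, p1=1, p2=4, p3=1, p4=7, p5=0, p6=2, p7=1)

step 1: fire γ:  (p0=0, p1=1, p2=0, p3=1, p4=2, p5=1, p6=1, p7=1) → (p0=0, p1=1, p2=0, p3=1, p4=3, p5=0, p6=4, p7=1)
step 2: fire β:  (p0=0, p1=1, p2=0, p3=1, p4=3, p5=0, p6=4, p7=1) → (p0=0, p1=1, p2=2, p3=1, p4=5, p5=0, p6=3, p7=1)
step 3: fire β:  (p0=0, p1=1, p2=2, p3=1, p4=5, p5=0, p6=3, p7=1) → (p0=0, p1=1, p2=4, p3=1, p4=7, p5=0, p6=2, p7=1)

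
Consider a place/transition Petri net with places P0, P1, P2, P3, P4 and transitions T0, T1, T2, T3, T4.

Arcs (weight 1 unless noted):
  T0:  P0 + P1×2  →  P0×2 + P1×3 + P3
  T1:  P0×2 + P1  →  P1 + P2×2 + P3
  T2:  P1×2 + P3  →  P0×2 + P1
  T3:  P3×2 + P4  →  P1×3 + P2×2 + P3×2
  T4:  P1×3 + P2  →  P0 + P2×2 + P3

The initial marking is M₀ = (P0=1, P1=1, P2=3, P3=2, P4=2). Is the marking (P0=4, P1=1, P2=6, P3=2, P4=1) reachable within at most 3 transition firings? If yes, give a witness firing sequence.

depth 0: 1 marking
depth 1: 2 markings reached so far
depth 2: 6 markings reached so far
depth 3: 17 markings reached so far
target is not among the 17 markings reachable within 3 steps

NO — not reachable within 3 firings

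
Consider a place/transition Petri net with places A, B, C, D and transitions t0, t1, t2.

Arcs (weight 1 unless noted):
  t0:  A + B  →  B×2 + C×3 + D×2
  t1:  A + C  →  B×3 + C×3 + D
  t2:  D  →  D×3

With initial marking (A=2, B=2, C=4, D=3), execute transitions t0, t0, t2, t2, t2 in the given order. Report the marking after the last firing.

(A=0, B=4, C=10, D=13)

step 1: fire t0:  (A=2, B=2, C=4, D=3) → (A=1, B=3, C=7, D=5)
step 2: fire t0:  (A=1, B=3, C=7, D=5) → (A=0, B=4, C=10, D=7)
step 3: fire t2:  (A=0, B=4, C=10, D=7) → (A=0, B=4, C=10, D=9)
step 4: fire t2:  (A=0, B=4, C=10, D=9) → (A=0, B=4, C=10, D=11)
step 5: fire t2:  (A=0, B=4, C=10, D=11) → (A=0, B=4, C=10, D=13)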